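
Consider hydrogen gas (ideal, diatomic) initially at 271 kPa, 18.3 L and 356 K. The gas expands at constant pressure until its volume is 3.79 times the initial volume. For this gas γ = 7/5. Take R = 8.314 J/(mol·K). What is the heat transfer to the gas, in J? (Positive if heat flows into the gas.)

48400 J

n = P₁V₁/(RT₁) = 271×18.3/(8.314×356) = 1.68 mol.
Isobaric: P stays 271 kPa; V/T = const ⇒ T₂ = 1350 K, V₂ = 69.4 L.
W = PΔV = 271×(69.4−18.3) kPa·L = 13800 J.
ΔU = nCvΔT = 1.68×20.8×(1350−356) = 34600 J.
Q = ΔU + W = nCpΔT = 48400 J.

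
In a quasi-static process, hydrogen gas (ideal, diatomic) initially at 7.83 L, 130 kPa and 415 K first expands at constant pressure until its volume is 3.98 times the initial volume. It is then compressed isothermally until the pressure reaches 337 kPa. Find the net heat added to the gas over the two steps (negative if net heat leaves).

n = P₁V₁/(RT₁) = 130×7.83/(8.314×415) = 0.295 mol.
Step 1 — Isobaric: P stays 130 kPa; V/T = const ⇒ T₂ = 1650 K, V₂ = 31.2 L.
W = PΔV = 130×(31.2−7.83) kPa·L = 3030 J.
ΔU = nCvΔT = 0.295×20.8×(1650−415) = 7580 J.
Q = ΔU + W = nCpΔT = 10600 J.
State after step 1: P = 130 kPa, V = 31.2 L, T = 1650 K.
Step 2 — Isothermal: T stays 1650 K; PV = const ⇒ V₂ = 12.0 L, P₂ = 337 kPa.
ΔU = 0 (ideal gas, T constant).
W = nRT ln(V₂/V₁) = 0.295×8.314×1650×ln(0.386) = -3860 J.
Q = ΔU + W = -3860 J.
Net over both steps: W = -826 J, Q = 6760 J, ΔU = 7580 J.

6760 J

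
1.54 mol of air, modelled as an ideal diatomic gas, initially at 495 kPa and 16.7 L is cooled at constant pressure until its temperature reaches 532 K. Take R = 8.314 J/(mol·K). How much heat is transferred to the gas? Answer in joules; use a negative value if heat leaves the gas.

T₁ = P₁V₁/(nR) = 495×16.7/(1.54×8.314) = 646 K.
Isobaric: P stays 495 kPa; V/T = const ⇒ T₂ = 532 K, V₂ = 13.8 L.
W = PΔV = 495×(13.8−16.7) kPa·L = -1460 J.
ΔU = nCvΔT = 1.54×20.8×(532−646) = -3640 J.
Q = ΔU + W = nCpΔT = -5090 J.

-5090 J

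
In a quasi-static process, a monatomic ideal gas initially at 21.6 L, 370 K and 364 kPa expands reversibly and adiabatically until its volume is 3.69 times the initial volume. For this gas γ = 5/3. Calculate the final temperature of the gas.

Adiabatic: TV^(γ−1) = const ⇒ T₂ = 370×(0.271)^0.667 = 155 K; PV^γ = const ⇒ P₂ = 41.3 kPa.

155 K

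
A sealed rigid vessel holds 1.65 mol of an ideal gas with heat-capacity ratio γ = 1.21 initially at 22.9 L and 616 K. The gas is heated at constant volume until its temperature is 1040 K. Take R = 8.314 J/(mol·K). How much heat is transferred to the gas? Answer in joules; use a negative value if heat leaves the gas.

27700 J

P₁ = nRT₁/V₁ = 1.65×8.314×616/22.9 = 369 kPa.
Isochoric: V stays 22.9 L; P/T = const ⇒ T₂ = 1040 K, P₂ = 623 kPa.
W = 0 (no volume change).
ΔU = nCvΔT = 1.65×39.6×(1040−616) = 27700 J.
Q = ΔU = 27700 J.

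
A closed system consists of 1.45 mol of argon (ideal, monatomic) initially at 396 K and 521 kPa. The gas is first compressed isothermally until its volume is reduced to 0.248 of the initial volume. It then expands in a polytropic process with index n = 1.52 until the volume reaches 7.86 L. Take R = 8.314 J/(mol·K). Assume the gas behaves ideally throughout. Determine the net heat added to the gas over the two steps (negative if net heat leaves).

-5700 J

V₁ = nRT₁/P₁ = 1.45×8.314×396/521 = 9.16 L.
Step 1 — Isothermal: T stays 396 K; PV = const ⇒ V₂ = 2.27 L, P₂ = 2100 kPa.
ΔU = 0 (ideal gas, T constant).
W = nRT ln(V₂/V₁) = 1.45×8.314×396×ln(0.248) = -6660 J.
Q = ΔU + W = -6660 J.
State after step 1: P = 2100 kPa, V = 2.27 L, T = 396 K.
Step 2 — Polytropic n=1.52: T₂ = T₁(V₁/V₂)^(n−1) = 396×(0.289)^0.52 = 208 K; P₂ = P₁(V₁/V₂)^n = 319 kPa.
W = (P₁V₁−P₂V₂)/(n−1) = (2100×2.27−319×7.86)/0.52 = 4370 J.
ΔU = nCvΔT = 1.45×12.5×(208−396) = -3400 J.
Q = ΔU + W = 960 J.
Net over both steps: W = -2290 J, Q = -5700 J, ΔU = -3400 J.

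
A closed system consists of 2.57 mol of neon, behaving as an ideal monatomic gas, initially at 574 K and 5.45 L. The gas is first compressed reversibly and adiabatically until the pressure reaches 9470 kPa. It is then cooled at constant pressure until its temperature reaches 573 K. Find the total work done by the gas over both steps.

P₁ = nRT₁/V₁ = 2.57×8.314×574/5.45 = 2250 kPa.
Step 1 — Adiabatic: T₂/T₁ = (P₂/P₁)^((γ−1)/γ) ⇒ T₂ = 574×(4.21)^0.400 = 1020 K; V₂ = 2.30 L.
ΔU = nCvΔT = 2.57×12.5×(1020−574) = 14300 J.
Q = 0 for an adiabatic process, so W = −ΔU = -14300 J.
State after step 1: P = 9470 kPa, V = 2.30 L, T = 1020 K.
Step 2 — Isobaric: P stays 9470 kPa; V/T = const ⇒ T₂ = 573 K, V₂ = 1.29 L.
W = PΔV = 9470×(1.29−2.30) kPa·L = -9550 J.
ΔU = nCvΔT = 2.57×12.5×(573−1020) = -14300 J.
Q = ΔU + W = nCpΔT = -23900 J.
Net over both steps: W = -23800 J, Q = -23900 J, ΔU = -32.1 J.

-23800 J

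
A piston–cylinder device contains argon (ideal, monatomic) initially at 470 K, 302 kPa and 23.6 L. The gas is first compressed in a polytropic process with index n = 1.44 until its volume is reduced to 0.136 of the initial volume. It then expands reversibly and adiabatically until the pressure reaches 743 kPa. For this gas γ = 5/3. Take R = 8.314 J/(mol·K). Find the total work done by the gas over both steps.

-8730 J

n = P₁V₁/(RT₁) = 302×23.6/(8.314×470) = 1.82 mol.
Step 1 — Polytropic n=1.44: T₂ = T₁(V₁/V₂)^(n−1) = 470×(7.35)^0.44 = 1130 K; P₂ = P₁(V₁/V₂)^n = 5340 kPa.
W = (P₁V₁−P₂V₂)/(n−1) = (302×23.6−5340×3.21)/0.44 = -22800 J.
ΔU = nCvΔT = 1.82×12.5×(1130−470) = 15000 J.
Q = ΔU + W = -7740 J.
State after step 1: P = 5340 kPa, V = 3.21 L, T = 1130 K.
Step 2 — Adiabatic: T₂/T₁ = (P₂/P₁)^((γ−1)/γ) ⇒ T₂ = 1130×(0.139)^0.400 = 514 K; V₂ = 10.5 L.
ΔU = nCvΔT = 1.82×12.5×(514−1130) = -14000 J.
Q = 0 for an adiabatic process, so W = −ΔU = 14000 J.
Net over both steps: W = -8730 J, Q = -7740 J, ΔU = 992 J.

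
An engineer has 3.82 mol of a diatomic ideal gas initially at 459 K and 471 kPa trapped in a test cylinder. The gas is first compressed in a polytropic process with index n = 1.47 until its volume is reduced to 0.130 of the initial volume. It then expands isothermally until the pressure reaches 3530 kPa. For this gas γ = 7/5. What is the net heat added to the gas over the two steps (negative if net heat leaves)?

46200 J

V₁ = nRT₁/P₁ = 3.82×8.314×459/471 = 31.0 L.
Step 1 — Polytropic n=1.47: T₂ = T₁(V₁/V₂)^(n−1) = 459×(7.69)^0.47 = 1200 K; P₂ = P₁(V₁/V₂)^n = 9450 kPa.
W = (P₁V₁−P₂V₂)/(n−1) = (471×31.0−9450×4.02)/0.47 = -49900 J.
ΔU = nCvΔT = 3.82×20.8×(1200−459) = 58600 J.
Q = ΔU + W = 8730 J.
State after step 1: P = 9450 kPa, V = 4.02 L, T = 1200 K.
Step 2 — Isothermal: T stays 1200 K; PV = const ⇒ V₂ = 10.8 L, P₂ = 3530 kPa.
ΔU = 0 (ideal gas, T constant).
W = nRT ln(V₂/V₁) = 3.82×8.314×1200×ln(2.68) = 37500 J.
Q = ΔU + W = 37500 J.
Net over both steps: W = -12400 J, Q = 46200 J, ΔU = 58600 J.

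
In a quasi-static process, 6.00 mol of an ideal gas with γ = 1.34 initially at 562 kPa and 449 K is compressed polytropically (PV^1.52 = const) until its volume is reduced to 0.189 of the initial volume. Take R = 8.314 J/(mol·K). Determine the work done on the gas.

59400 J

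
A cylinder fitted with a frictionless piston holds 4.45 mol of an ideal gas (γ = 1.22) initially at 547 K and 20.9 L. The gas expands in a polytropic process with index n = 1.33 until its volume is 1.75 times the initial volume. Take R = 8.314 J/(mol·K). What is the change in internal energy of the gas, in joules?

-15500 J

P₁ = nRT₁/V₁ = 4.45×8.314×547/20.9 = 968 kPa.
Polytropic n=1.33: T₂ = T₁(V₁/V₂)^(n−1) = 547×(0.571)^0.33 = 455 K; P₂ = P₁(V₁/V₂)^n = 460 kPa.
For an ideal gas ΔU = nCvΔT with Cv = R/(γ−1) = 37.8 J/(mol·K).
ΔU = 4.45×37.8×(455−547) = -15500 J.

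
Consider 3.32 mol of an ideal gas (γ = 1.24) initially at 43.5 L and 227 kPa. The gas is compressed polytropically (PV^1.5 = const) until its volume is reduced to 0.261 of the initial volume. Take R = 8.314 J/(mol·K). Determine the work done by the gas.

T₁ = P₁V₁/(nR) = 227×43.5/(3.32×8.314) = 358 K.
Polytropic n=1.5: T₂ = T₁(V₁/V₂)^(n−1) = 358×(3.83)^0.50 = 700 K; P₂ = P₁(V₁/V₂)^n = 1700 kPa.
W = (P₁V₁−P₂V₂)/(n−1) = (227×43.5−1700×11.4)/0.50 = -18900 J.

-18900 J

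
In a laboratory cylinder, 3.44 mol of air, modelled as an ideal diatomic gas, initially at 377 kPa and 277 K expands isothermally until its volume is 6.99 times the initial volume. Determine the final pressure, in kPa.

53.9 kPa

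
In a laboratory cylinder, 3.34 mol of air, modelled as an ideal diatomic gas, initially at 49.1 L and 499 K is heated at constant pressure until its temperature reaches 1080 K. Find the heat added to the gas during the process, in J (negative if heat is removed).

56500 J

P₁ = nRT₁/V₁ = 3.34×8.314×499/49.1 = 282 kPa.
Isobaric: P stays 282 kPa; V/T = const ⇒ T₂ = 1080 K, V₂ = 106 L.
W = PΔV = 282×(106−49.1) kPa·L = 16100 J.
ΔU = nCvΔT = 3.34×20.8×(1080−499) = 40300 J.
Q = ΔU + W = nCpΔT = 56500 J.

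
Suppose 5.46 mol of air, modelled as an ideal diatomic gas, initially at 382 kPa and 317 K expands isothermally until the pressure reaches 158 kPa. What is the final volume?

V₁ = nRT₁/P₁ = 5.46×8.314×317/382 = 37.7 L.
Isothermal: T stays 317 K; PV = const ⇒ V₂ = 91.1 L, P₂ = 158 kPa.

91.1 L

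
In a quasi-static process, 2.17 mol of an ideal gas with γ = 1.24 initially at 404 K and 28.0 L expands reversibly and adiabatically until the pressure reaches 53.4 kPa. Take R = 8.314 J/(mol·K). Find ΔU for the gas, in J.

P₁ = nRT₁/V₁ = 2.17×8.314×404/28.0 = 260 kPa.
Adiabatic: T₂/T₁ = (P₂/P₁)^((γ−1)/γ) ⇒ T₂ = 404×(0.205)^0.194 = 297 K; V₂ = 100 L.
For an ideal gas ΔU = nCvΔT with Cv = R/(γ−1) = 34.6 J/(mol·K).
ΔU = 2.17×34.6×(297−404) = -8020 J.

-8020 J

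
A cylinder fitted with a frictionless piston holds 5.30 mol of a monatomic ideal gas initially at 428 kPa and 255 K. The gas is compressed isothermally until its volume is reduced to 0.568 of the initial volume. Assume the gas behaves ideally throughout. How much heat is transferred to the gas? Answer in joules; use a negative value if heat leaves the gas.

-6360 J

V₁ = nRT₁/P₁ = 5.30×8.314×255/428 = 26.3 L.
Isothermal: T stays 255 K; PV = const ⇒ V₂ = 14.9 L, P₂ = 754 kPa.
ΔU = 0 (ideal gas, T constant).
W = nRT ln(V₂/V₁) = 5.30×8.314×255×ln(0.568) = -6360 J.
Q = ΔU + W = -6360 J.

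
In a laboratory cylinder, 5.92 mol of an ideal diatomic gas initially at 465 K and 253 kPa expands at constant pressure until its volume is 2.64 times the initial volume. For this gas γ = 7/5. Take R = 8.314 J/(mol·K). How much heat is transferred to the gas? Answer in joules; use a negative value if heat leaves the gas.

131000 J

V₁ = nRT₁/P₁ = 5.92×8.314×465/253 = 90.5 L.
Isobaric: P stays 253 kPa; V/T = const ⇒ T₂ = 1230 K, V₂ = 239 L.
W = PΔV = 253×(239−90.5) kPa·L = 37500 J.
ΔU = nCvΔT = 5.92×20.8×(1230−465) = 93800 J.
Q = ΔU + W = nCpΔT = 131000 J.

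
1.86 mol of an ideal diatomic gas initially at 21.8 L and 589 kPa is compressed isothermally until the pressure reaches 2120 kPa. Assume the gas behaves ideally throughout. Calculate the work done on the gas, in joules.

16400 J

T₁ = P₁V₁/(nR) = 589×21.8/(1.86×8.314) = 830 K.
Isothermal: T stays 830 K; PV = const ⇒ V₂ = 6.06 L, P₂ = 2120 kPa.
W = nRT ln(V₂/V₁) = 1.86×8.314×830×ln(0.278) = -16400 J.
Work done on the gas = −W_by = 16400 J.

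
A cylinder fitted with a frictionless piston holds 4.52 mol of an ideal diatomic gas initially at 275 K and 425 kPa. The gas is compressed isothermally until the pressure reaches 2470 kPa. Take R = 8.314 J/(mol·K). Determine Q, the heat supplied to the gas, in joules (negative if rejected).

-18200 J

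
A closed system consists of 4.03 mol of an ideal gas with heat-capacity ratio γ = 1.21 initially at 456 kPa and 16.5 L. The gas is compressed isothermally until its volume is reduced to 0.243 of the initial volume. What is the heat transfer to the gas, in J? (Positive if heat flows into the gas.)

T₁ = P₁V₁/(nR) = 456×16.5/(4.03×8.314) = 225 K.
Isothermal: T stays 225 K; PV = const ⇒ V₂ = 4.01 L, P₂ = 1880 kPa.
ΔU = 0 (ideal gas, T constant).
W = nRT ln(V₂/V₁) = 4.03×8.314×225×ln(0.243) = -10600 J.
Q = ΔU + W = -10600 J.

-10600 J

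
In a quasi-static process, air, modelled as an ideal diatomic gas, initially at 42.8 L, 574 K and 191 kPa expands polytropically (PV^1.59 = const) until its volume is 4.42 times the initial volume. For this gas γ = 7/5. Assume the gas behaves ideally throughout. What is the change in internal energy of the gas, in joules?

-11900 J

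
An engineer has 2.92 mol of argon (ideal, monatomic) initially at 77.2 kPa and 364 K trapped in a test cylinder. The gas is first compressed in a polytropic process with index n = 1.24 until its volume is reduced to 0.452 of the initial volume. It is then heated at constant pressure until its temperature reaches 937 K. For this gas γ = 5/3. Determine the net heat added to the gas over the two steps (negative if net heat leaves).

25200 J

V₁ = nRT₁/P₁ = 2.92×8.314×364/77.2 = 114 L.
Step 1 — Polytropic n=1.24: T₂ = T₁(V₁/V₂)^(n−1) = 364×(2.21)^0.24 = 440 K; P₂ = P₁(V₁/V₂)^n = 207 kPa.
W = (P₁V₁−P₂V₂)/(n−1) = (77.2×114−207×51.7)/0.24 = -7730 J.
ΔU = nCvΔT = 2.92×12.5×(440−364) = 2780 J.
Q = ΔU + W = -4950 J.
State after step 1: P = 207 kPa, V = 51.7 L, T = 440 K.
Step 2 — Isobaric: P stays 207 kPa; V/T = const ⇒ T₂ = 937 K, V₂ = 110 L.
W = PΔV = 207×(110−51.7) kPa·L = 12100 J.
ΔU = nCvΔT = 2.92×12.5×(937−440) = 18100 J.
Q = ΔU + W = nCpΔT = 30100 J.
Net over both steps: W = 4330 J, Q = 25200 J, ΔU = 20900 J.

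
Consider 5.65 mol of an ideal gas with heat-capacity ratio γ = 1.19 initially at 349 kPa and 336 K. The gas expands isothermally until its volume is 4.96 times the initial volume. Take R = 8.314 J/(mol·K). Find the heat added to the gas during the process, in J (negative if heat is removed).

25300 J

V₁ = nRT₁/P₁ = 5.65×8.314×336/349 = 45.2 L.
Isothermal: T stays 336 K; PV = const ⇒ V₂ = 224 L, P₂ = 70.4 kPa.
ΔU = 0 (ideal gas, T constant).
W = nRT ln(V₂/V₁) = 5.65×8.314×336×ln(4.96) = 25300 J.
Q = ΔU + W = 25300 J.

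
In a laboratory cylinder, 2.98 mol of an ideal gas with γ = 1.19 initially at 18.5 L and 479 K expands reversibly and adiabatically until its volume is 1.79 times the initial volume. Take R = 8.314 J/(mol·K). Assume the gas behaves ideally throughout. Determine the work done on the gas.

P₁ = nRT₁/V₁ = 2.98×8.314×479/18.5 = 641 kPa.
Adiabatic: TV^(γ−1) = const ⇒ T₂ = 479×(0.559)^0.190 = 429 K; PV^γ = const ⇒ P₂ = 321 kPa.
ΔU = nCvΔT = 2.98×43.8×(429−479) = -6540 J.
Q = 0 for an adiabatic process, so W = −ΔU = 6540 J.
Work done on the gas = −W_by = -6540 J.

-6540 J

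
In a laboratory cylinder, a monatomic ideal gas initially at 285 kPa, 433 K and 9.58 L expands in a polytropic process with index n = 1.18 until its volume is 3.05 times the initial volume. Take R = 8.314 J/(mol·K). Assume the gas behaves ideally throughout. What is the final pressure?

76.4 kPa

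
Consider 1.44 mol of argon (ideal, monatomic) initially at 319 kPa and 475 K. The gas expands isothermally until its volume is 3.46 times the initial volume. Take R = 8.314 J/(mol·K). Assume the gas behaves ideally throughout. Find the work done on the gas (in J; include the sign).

V₁ = nRT₁/P₁ = 1.44×8.314×475/319 = 17.8 L.
Isothermal: T stays 475 K; PV = const ⇒ V₂ = 61.7 L, P₂ = 92.2 kPa.
W = nRT ln(V₂/V₁) = 1.44×8.314×475×ln(3.46) = 7060 J.
Work done on the gas = −W_by = -7060 J.

-7060 J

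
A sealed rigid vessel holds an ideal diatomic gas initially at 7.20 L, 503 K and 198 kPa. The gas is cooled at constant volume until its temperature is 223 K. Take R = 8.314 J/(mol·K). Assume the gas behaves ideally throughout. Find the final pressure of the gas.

87.8 kPa

Isochoric: V stays 7.20 L; P/T = const ⇒ T₂ = 223 K, P₂ = 87.8 kPa.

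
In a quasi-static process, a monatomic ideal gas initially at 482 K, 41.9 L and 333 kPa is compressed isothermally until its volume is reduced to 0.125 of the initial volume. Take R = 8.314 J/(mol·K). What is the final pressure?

Isothermal: T stays 482 K; PV = const ⇒ V₂ = 5.24 L, P₂ = 2660 kPa.

2660 kPa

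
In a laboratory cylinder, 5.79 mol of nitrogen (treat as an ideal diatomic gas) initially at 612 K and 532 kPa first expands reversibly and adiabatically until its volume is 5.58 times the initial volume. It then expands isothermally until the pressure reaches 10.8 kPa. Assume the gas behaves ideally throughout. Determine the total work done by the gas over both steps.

V₁ = nRT₁/P₁ = 5.79×8.314×612/532 = 55.4 L.
Step 1 — Adiabatic: TV^(γ−1) = const ⇒ T₂ = 612×(0.179)^0.400 = 308 K; PV^γ = const ⇒ P₂ = 47.9 kPa.
ΔU = nCvΔT = 5.79×20.8×(308−612) = -36600 J.
Q = 0 for an adiabatic process, so W = −ΔU = 36600 J.
State after step 1: P = 47.9 kPa, V = 309 L, T = 308 K.
Step 2 — Isothermal: T stays 308 K; PV = const ⇒ V₂ = 1370 L, P₂ = 10.8 kPa.
ΔU = 0 (ideal gas, T constant).
W = nRT ln(V₂/V₁) = 5.79×8.314×308×ln(4.44) = 22100 J.
Q = ΔU + W = 22100 J.
Net over both steps: W = 58700 J, Q = 22100 J, ΔU = -36600 J.

58700 J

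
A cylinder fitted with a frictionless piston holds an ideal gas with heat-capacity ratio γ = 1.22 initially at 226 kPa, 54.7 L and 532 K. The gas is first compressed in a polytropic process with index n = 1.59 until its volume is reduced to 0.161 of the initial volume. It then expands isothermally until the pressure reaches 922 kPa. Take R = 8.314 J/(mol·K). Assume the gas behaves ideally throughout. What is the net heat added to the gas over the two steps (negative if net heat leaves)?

123000 J

n = P₁V₁/(RT₁) = 226×54.7/(8.314×532) = 2.79 mol.
Step 1 — Polytropic n=1.59: T₂ = T₁(V₁/V₂)^(n−1) = 532×(6.21)^0.59 = 1560 K; P₂ = P₁(V₁/V₂)^n = 4120 kPa.
W = (P₁V₁−P₂V₂)/(n−1) = (226×54.7−4120×8.81)/0.59 = -40600 J.
ΔU = nCvΔT = 2.79×37.8×(1560−532) = 109000 J.
Q = ΔU + W = 68300 J.
State after step 1: P = 4120 kPa, V = 8.81 L, T = 1560 K.
Step 2 — Isothermal: T stays 1560 K; PV = const ⇒ V₂ = 39.4 L, P₂ = 922 kPa.
ΔU = 0 (ideal gas, T constant).
W = nRT ln(V₂/V₁) = 2.79×8.314×1560×ln(4.47) = 54400 J.
Q = ΔU + W = 54400 J.
Net over both steps: W = 13800 J, Q = 123000 J, ΔU = 109000 J.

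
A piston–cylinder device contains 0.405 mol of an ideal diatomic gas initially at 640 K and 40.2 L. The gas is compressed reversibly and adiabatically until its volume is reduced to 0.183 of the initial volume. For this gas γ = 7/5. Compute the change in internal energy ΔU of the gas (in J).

5240 J

P₁ = nRT₁/V₁ = 0.405×8.314×640/40.2 = 53.6 kPa.
Adiabatic: TV^(γ−1) = const ⇒ T₂ = 640×(5.46)^0.400 = 1260 K; PV^γ = const ⇒ P₂ = 578 kPa.
For an ideal gas ΔU = nCvΔT with Cv = (5/2)R = 20.8 J/(mol·K).
ΔU = 0.405×20.8×(1260−640) = 5240 J.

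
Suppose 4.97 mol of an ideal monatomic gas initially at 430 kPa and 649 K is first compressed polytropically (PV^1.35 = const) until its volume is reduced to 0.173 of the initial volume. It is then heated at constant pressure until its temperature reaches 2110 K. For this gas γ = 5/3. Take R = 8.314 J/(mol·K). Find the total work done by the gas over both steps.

-27300 J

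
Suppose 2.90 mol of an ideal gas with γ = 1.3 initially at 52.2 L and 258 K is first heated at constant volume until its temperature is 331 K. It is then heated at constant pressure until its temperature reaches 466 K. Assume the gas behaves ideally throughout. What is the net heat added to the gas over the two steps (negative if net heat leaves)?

P₁ = nRT₁/V₁ = 2.90×8.314×258/52.2 = 119 kPa.
Step 1 — Isochoric: V stays 52.2 L; P/T = const ⇒ T₂ = 331 K, P₂ = 153 kPa.
W = 0 (no volume change).
ΔU = nCvΔT = 2.90×27.7×(331−258) = 5870 J.
Q = ΔU = 5870 J.
State after step 1: P = 153 kPa, V = 52.2 L, T = 331 K.
Step 2 — Isobaric: P stays 153 kPa; V/T = const ⇒ T₂ = 466 K, V₂ = 73.5 L.
W = PΔV = 153×(73.5−52.2) kPa·L = 3250 J.
ΔU = nCvΔT = 2.90×27.7×(466−331) = 10800 J.
Q = ΔU + W = nCpΔT = 14100 J.
Net over both steps: W = 3250 J, Q = 20000 J, ΔU = 16700 J.

20000 J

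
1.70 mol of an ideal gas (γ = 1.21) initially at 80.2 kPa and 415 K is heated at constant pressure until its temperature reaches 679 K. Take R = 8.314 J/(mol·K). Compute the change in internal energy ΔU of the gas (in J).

17800 J

V₁ = nRT₁/P₁ = 1.70×8.314×415/80.2 = 73.1 L.
Isobaric: P stays 80.2 kPa; V/T = const ⇒ T₂ = 679 K, V₂ = 120 L.
For an ideal gas ΔU = nCvΔT with Cv = R/(γ−1) = 39.6 J/(mol·K).
ΔU = 1.70×39.6×(679−415) = 17800 J.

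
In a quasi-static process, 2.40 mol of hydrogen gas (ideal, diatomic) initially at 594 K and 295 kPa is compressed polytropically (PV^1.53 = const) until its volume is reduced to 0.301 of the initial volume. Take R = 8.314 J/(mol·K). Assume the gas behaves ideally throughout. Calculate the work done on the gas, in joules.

V₁ = nRT₁/P₁ = 2.40×8.314×594/295 = 40.2 L.
Polytropic n=1.53: T₂ = T₁(V₁/V₂)^(n−1) = 594×(3.32)^0.53 = 1120 K; P₂ = P₁(V₁/V₂)^n = 1850 kPa.
W = (P₁V₁−P₂V₂)/(n−1) = (295×40.2−1850×12.1)/0.53 = -19900 J.
Work done on the gas = −W_by = 19900 J.

19900 J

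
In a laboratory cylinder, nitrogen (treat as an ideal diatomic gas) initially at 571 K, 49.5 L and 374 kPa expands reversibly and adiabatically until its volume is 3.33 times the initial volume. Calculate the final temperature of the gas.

353 K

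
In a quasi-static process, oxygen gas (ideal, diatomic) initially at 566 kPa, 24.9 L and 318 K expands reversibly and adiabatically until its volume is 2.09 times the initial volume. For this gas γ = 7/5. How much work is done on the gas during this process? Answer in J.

-9000 J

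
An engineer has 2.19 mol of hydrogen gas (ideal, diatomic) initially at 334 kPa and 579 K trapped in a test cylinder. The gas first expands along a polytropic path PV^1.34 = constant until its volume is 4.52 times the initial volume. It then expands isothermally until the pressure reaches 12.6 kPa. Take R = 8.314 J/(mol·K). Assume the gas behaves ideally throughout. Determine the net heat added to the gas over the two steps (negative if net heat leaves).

V₁ = nRT₁/P₁ = 2.19×8.314×579/334 = 31.6 L.
Step 1 — Polytropic n=1.34: T₂ = T₁(V₁/V₂)^(n−1) = 579×(0.221)^0.34 = 347 K; P₂ = P₁(V₁/V₂)^n = 44.2 kPa.
W = (P₁V₁−P₂V₂)/(n−1) = (334×31.6−44.2×143)/0.34 = 12400 J.
ΔU = nCvΔT = 2.19×20.8×(347−579) = -10600 J.
Q = ΔU + W = 1870 J.
State after step 1: P = 44.2 kPa, V = 143 L, T = 347 K.
Step 2 — Isothermal: T stays 347 K; PV = const ⇒ V₂ = 501 L, P₂ = 12.6 kPa.
ΔU = 0 (ideal gas, T constant).
W = nRT ln(V₂/V₁) = 2.19×8.314×347×ln(3.51) = 7930 J.
Q = ΔU + W = 7930 J.
Net over both steps: W = 20400 J, Q = 9790 J, ΔU = -10600 J.

9790 J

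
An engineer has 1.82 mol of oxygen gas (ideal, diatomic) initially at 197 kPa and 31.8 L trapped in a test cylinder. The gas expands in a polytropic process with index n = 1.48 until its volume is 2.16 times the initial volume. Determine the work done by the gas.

T₁ = P₁V₁/(nR) = 197×31.8/(1.82×8.314) = 414 K.
Polytropic n=1.48: T₂ = T₁(V₁/V₂)^(n−1) = 414×(0.463)^0.48 = 286 K; P₂ = P₁(V₁/V₂)^n = 63.0 kPa.
W = (P₁V₁−P₂V₂)/(n−1) = (197×31.8−63.0×68.7)/0.48 = 4030 J.

4030 J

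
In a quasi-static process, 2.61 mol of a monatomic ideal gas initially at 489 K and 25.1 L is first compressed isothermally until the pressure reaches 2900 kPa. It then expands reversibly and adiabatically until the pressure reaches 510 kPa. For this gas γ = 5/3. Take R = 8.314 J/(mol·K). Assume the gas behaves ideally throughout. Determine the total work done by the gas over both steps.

P₁ = nRT₁/V₁ = 2.61×8.314×489/25.1 = 423 kPa.
Step 1 — Isothermal: T stays 489 K; PV = const ⇒ V₂ = 3.66 L, P₂ = 2900 kPa.
ΔU = 0 (ideal gas, T constant).
W = nRT ln(V₂/V₁) = 2.61×8.314×489×ln(0.146) = -20400 J.
Q = ΔU + W = -20400 J.
State after step 1: P = 2900 kPa, V = 3.66 L, T = 489 K.
Step 2 — Adiabatic: T₂/T₁ = (P₂/P₁)^((γ−1)/γ) ⇒ T₂ = 489×(0.176)^0.400 = 244 K; V₂ = 10.4 L.
ΔU = nCvΔT = 2.61×12.5×(244−489) = -7970 J.
Q = 0 for an adiabatic process, so W = −ΔU = 7970 J.
Net over both steps: W = -12500 J, Q = -20400 J, ΔU = -7970 J.

-12500 J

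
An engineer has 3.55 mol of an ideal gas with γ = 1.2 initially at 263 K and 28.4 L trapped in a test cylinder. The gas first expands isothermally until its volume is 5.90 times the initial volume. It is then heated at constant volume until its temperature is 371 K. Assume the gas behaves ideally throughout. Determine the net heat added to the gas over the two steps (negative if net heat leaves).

29700 J

P₁ = nRT₁/V₁ = 3.55×8.314×263/28.4 = 273 kPa.
Step 1 — Isothermal: T stays 263 K; PV = const ⇒ V₂ = 168 L, P₂ = 46.3 kPa.
ΔU = 0 (ideal gas, T constant).
W = nRT ln(V₂/V₁) = 3.55×8.314×263×ln(5.90) = 13800 J.
Q = ΔU + W = 13800 J.
State after step 1: P = 46.3 kPa, V = 168 L, T = 263 K.
Step 2 — Isochoric: V stays 168 L; P/T = const ⇒ T₂ = 371 K, P₂ = 65.3 kPa.
W = 0 (no volume change).
ΔU = nCvΔT = 3.55×41.6×(371−263) = 15900 J.
Q = ΔU = 15900 J.
Net over both steps: W = 13800 J, Q = 29700 J, ΔU = 15900 J.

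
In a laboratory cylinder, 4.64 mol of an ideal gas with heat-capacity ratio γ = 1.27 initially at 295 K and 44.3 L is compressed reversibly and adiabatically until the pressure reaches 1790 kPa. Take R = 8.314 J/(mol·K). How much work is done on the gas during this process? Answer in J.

P₁ = nRT₁/V₁ = 4.64×8.314×295/44.3 = 257 kPa.
Adiabatic: T₂/T₁ = (P₂/P₁)^((γ−1)/γ) ⇒ T₂ = 295×(6.97)^0.213 = 446 K; V₂ = 9.61 L.
ΔU = nCvΔT = 4.64×30.8×(446−295) = 21500 J.
Q = 0 for an adiabatic process, so W = −ΔU = -21500 J.
Work done on the gas = −W_by = 21500 J.

21500 J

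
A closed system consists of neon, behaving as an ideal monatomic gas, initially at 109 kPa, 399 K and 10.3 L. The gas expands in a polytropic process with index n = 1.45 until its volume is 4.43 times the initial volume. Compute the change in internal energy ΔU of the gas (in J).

n = P₁V₁/(RT₁) = 109×10.3/(8.314×399) = 0.338 mol.
Polytropic n=1.45: T₂ = T₁(V₁/V₂)^(n−1) = 399×(0.226)^0.45 = 204 K; P₂ = P₁(V₁/V₂)^n = 12.6 kPa.
For an ideal gas ΔU = nCvΔT with Cv = (3/2)R = 12.5 J/(mol·K).
ΔU = 0.338×12.5×(204−399) = -822 J.

-822 J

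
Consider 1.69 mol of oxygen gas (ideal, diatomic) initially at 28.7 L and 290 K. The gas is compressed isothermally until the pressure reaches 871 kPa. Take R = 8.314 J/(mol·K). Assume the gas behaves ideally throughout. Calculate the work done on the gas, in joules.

P₁ = nRT₁/V₁ = 1.69×8.314×290/28.7 = 142 kPa.
Isothermal: T stays 290 K; PV = const ⇒ V₂ = 4.68 L, P₂ = 871 kPa.
W = nRT ln(V₂/V₁) = 1.69×8.314×290×ln(0.163) = -7390 J.
Work done on the gas = −W_by = 7390 J.

7390 J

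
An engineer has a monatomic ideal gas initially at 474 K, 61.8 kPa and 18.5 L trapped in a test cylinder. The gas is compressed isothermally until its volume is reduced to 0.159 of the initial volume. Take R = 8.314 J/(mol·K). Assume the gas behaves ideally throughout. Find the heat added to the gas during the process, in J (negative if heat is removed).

-2100 J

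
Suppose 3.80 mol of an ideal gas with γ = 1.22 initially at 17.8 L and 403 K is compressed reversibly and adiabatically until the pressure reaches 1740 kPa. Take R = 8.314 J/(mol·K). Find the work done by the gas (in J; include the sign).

-10100 J

P₁ = nRT₁/V₁ = 3.80×8.314×403/17.8 = 715 kPa.
Adiabatic: T₂/T₁ = (P₂/P₁)^((γ−1)/γ) ⇒ T₂ = 403×(2.43)^0.180 = 473 K; V₂ = 8.59 L.
ΔU = nCvΔT = 3.80×37.8×(473−403) = 10100 J.
Q = 0 for an adiabatic process, so W = −ΔU = -10100 J.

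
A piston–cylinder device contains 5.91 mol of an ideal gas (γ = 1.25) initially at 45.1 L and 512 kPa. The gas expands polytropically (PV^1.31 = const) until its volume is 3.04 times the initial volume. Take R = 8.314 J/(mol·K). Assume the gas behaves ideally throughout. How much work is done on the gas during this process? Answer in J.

-21700 J

T₁ = P₁V₁/(nR) = 512×45.1/(5.91×8.314) = 470 K.
Polytropic n=1.31: T₂ = T₁(V₁/V₂)^(n−1) = 470×(0.329)^0.31 = 333 K; P₂ = P₁(V₁/V₂)^n = 119 kPa.
W = (P₁V₁−P₂V₂)/(n−1) = (512×45.1−119×137)/0.31 = 21700 J.
Work done on the gas = −W_by = -21700 J.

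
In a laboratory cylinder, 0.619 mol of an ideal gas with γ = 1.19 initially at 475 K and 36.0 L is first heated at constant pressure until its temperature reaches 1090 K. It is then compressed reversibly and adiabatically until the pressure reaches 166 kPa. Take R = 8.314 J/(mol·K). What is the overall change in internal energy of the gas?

21200 J

P₁ = nRT₁/V₁ = 0.619×8.314×475/36.0 = 67.9 kPa.
Step 1 — Isobaric: P stays 67.9 kPa; V/T = const ⇒ T₂ = 1090 K, V₂ = 82.6 L.
W = PΔV = 67.9×(82.6−36.0) kPa·L = 3170 J.
ΔU = nCvΔT = 0.619×43.8×(1090−475) = 16700 J.
Q = ΔU + W = nCpΔT = 19800 J.
State after step 1: P = 67.9 kPa, V = 82.6 L, T = 1090 K.
Step 2 — Adiabatic: T₂/T₁ = (P₂/P₁)^((γ−1)/γ) ⇒ T₂ = 1090×(2.44)^0.160 = 1260 K; V₂ = 39.0 L.
ΔU = nCvΔT = 0.619×43.8×(1260−1090) = 4530 J.
Q = 0 for an adiabatic process, so W = −ΔU = -4530 J.
Net over both steps: W = -1360 J, Q = 19800 J, ΔU = 21200 J.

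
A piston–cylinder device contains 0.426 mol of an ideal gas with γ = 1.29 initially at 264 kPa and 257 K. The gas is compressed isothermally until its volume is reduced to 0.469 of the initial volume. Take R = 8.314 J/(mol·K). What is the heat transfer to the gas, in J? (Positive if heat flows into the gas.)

-689 J

V₁ = nRT₁/P₁ = 0.426×8.314×257/264 = 3.45 L.
Isothermal: T stays 257 K; PV = const ⇒ V₂ = 1.62 L, P₂ = 563 kPa.
ΔU = 0 (ideal gas, T constant).
W = nRT ln(V₂/V₁) = 0.426×8.314×257×ln(0.469) = -689 J.
Q = ΔU + W = -689 J.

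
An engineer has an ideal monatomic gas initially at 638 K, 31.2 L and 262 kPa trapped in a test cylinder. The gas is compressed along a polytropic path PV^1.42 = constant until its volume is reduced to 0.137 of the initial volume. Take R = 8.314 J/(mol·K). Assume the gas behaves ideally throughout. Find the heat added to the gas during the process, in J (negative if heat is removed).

n = P₁V₁/(RT₁) = 262×31.2/(8.314×638) = 1.54 mol.
Polytropic n=1.42: T₂ = T₁(V₁/V₂)^(n−1) = 638×(7.30)^0.42 = 1470 K; P₂ = P₁(V₁/V₂)^n = 4410 kPa.
W = (P₁V₁−P₂V₂)/(n−1) = (262×31.2−4410×4.27)/0.42 = -25400 J.
ΔU = nCvΔT = 1.54×12.5×(1470−638) = 16000 J.
Q = ΔU + W = -9390 J.

-9390 J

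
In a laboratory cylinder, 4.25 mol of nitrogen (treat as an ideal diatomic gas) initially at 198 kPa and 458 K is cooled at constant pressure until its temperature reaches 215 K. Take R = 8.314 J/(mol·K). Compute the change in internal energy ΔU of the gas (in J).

V₁ = nRT₁/P₁ = 4.25×8.314×458/198 = 81.7 L.
Isobaric: P stays 198 kPa; V/T = const ⇒ T₂ = 215 K, V₂ = 38.4 L.
For an ideal gas ΔU = nCvΔT with Cv = (5/2)R = 20.8 J/(mol·K).
ΔU = 4.25×20.8×(215−458) = -21500 J.

-21500 J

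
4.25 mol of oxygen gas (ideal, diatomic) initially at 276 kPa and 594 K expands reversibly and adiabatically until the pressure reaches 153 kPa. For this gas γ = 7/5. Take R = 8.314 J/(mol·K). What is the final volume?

116 L

V₁ = nRT₁/P₁ = 4.25×8.314×594/276 = 76.0 L.
Adiabatic: T₂/T₁ = (P₂/P₁)^((γ−1)/γ) ⇒ T₂ = 594×(0.554)^0.286 = 502 K; V₂ = 116 L.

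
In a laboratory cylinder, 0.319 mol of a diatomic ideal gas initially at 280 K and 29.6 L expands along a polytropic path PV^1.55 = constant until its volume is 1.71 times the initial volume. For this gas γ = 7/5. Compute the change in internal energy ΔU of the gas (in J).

-474 J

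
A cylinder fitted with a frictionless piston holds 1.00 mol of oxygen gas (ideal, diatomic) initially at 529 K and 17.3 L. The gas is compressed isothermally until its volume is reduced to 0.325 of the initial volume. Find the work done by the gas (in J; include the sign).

-4940 J

P₁ = nRT₁/V₁ = 1.00×8.314×529/17.3 = 254 kPa.
Isothermal: T stays 529 K; PV = const ⇒ V₂ = 5.62 L, P₂ = 782 kPa.
W = nRT ln(V₂/V₁) = 1.00×8.314×529×ln(0.325) = -4940 J.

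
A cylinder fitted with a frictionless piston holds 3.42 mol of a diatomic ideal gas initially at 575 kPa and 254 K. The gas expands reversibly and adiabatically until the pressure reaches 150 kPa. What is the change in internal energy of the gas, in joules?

V₁ = nRT₁/P₁ = 3.42×8.314×254/575 = 12.6 L.
Adiabatic: T₂/T₁ = (P₂/P₁)^((γ−1)/γ) ⇒ T₂ = 254×(0.261)^0.286 = 173 K; V₂ = 32.8 L.
For an ideal gas ΔU = nCvΔT with Cv = (5/2)R = 20.8 J/(mol·K).
ΔU = 3.42×20.8×(173−254) = -5760 J.

-5760 J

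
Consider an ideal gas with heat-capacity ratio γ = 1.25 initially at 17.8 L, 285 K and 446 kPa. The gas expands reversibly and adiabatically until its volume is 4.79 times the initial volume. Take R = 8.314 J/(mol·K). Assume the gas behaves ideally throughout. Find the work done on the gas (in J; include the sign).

n = P₁V₁/(RT₁) = 446×17.8/(8.314×285) = 3.35 mol.
Adiabatic: TV^(γ−1) = const ⇒ T₂ = 285×(0.209)^0.250 = 193 K; PV^γ = const ⇒ P₂ = 62.9 kPa.
ΔU = nCvΔT = 3.35×33.3×(193−285) = -10300 J.
Q = 0 for an adiabatic process, so W = −ΔU = 10300 J.
Work done on the gas = −W_by = -10300 J.

-10300 J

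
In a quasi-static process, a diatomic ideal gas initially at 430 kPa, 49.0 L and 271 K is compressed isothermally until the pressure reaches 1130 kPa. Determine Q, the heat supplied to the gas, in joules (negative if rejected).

n = P₁V₁/(RT₁) = 430×49.0/(8.314×271) = 9.35 mol.
Isothermal: T stays 271 K; PV = const ⇒ V₂ = 18.6 L, P₂ = 1130 kPa.
ΔU = 0 (ideal gas, T constant).
W = nRT ln(V₂/V₁) = 9.35×8.314×271×ln(0.381) = -20400 J.
Q = ΔU + W = -20400 J.

-20400 J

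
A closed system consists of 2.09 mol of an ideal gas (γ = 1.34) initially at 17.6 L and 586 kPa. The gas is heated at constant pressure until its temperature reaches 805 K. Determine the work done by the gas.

T₁ = P₁V₁/(nR) = 586×17.6/(2.09×8.314) = 594 K.
Isobaric: P stays 586 kPa; V/T = const ⇒ T₂ = 805 K, V₂ = 23.9 L.
W = PΔV = 586×(23.9−17.6) kPa·L = 3670 J.

3670 J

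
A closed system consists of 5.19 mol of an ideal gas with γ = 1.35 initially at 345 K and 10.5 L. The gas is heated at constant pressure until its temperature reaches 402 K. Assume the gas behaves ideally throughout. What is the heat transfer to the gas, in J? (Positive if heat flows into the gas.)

9490 J

P₁ = nRT₁/V₁ = 5.19×8.314×345/10.5 = 1420 kPa.
Isobaric: P stays 1420 kPa; V/T = const ⇒ T₂ = 402 K, V₂ = 12.2 L.
W = PΔV = 1420×(12.2−10.5) kPa·L = 2460 J.
ΔU = nCvΔT = 5.19×23.8×(402−345) = 7030 J.
Q = ΔU + W = nCpΔT = 9490 J.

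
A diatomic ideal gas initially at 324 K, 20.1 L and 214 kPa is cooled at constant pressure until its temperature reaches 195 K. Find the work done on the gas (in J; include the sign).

n = P₁V₁/(RT₁) = 214×20.1/(8.314×324) = 1.60 mol.
Isobaric: P stays 214 kPa; V/T = const ⇒ T₂ = 195 K, V₂ = 12.1 L.
W = PΔV = 214×(12.1−20.1) kPa·L = -1710 J.
Work done on the gas = −W_by = 1710 J.

1710 J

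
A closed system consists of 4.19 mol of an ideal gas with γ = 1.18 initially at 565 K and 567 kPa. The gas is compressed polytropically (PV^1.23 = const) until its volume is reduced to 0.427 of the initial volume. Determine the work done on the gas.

18500 J

V₁ = nRT₁/P₁ = 4.19×8.314×565/567 = 34.7 L.
Polytropic n=1.23: T₂ = T₁(V₁/V₂)^(n−1) = 565×(2.34)^0.23 = 687 K; P₂ = P₁(V₁/V₂)^n = 1610 kPa.
W = (P₁V₁−P₂V₂)/(n−1) = (567×34.7−1610×14.8)/0.23 = -18500 J.
Work done on the gas = −W_by = 18500 J.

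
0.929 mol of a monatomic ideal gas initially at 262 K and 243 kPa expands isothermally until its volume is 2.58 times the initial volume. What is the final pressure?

V₁ = nRT₁/P₁ = 0.929×8.314×262/243 = 8.33 L.
Isothermal: T stays 262 K; PV = const ⇒ V₂ = 21.5 L, P₂ = 94.2 kPa.

94.2 kPa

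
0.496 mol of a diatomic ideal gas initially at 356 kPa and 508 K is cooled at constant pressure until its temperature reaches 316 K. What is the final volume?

3.66 L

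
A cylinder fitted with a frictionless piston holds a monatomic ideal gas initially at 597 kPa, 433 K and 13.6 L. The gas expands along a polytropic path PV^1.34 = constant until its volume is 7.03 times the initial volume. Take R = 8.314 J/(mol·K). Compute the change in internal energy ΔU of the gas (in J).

n = P₁V₁/(RT₁) = 597×13.6/(8.314×433) = 2.26 mol.
Polytropic n=1.34: T₂ = T₁(V₁/V₂)^(n−1) = 433×(0.142)^0.34 = 223 K; P₂ = P₁(V₁/V₂)^n = 43.8 kPa.
For an ideal gas ΔU = nCvΔT with Cv = (3/2)R = 12.5 J/(mol·K).
ΔU = 2.26×12.5×(223−433) = -5900 J.

-5900 J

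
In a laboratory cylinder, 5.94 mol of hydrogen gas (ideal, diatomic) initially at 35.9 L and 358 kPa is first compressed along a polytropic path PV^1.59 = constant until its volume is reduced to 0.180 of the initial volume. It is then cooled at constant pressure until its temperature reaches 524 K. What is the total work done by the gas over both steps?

T₁ = P₁V₁/(nR) = 358×35.9/(5.94×8.314) = 260 K.
Step 1 — Polytropic n=1.59: T₂ = T₁(V₁/V₂)^(n−1) = 260×(5.56)^0.59 = 716 K; P₂ = P₁(V₁/V₂)^n = 5470 kPa.
W = (P₁V₁−P₂V₂)/(n−1) = (358×35.9−5470×6.46)/0.59 = -38100 J.
ΔU = nCvΔT = 5.94×20.8×(716−260) = 56200 J.
Q = ΔU + W = 18100 J.
State after step 1: P = 5470 kPa, V = 6.46 L, T = 716 K.
Step 2 — Isobaric: P stays 5470 kPa; V/T = const ⇒ T₂ = 524 K, V₂ = 4.73 L.
W = PΔV = 5470×(4.73−6.46) kPa·L = -9470 J.
ΔU = nCvΔT = 5.94×20.8×(524−716) = -23700 J.
Q = ΔU + W = nCpΔT = -33100 J.
Net over both steps: W = -47600 J, Q = -15000 J, ΔU = 32600 J.

-47600 J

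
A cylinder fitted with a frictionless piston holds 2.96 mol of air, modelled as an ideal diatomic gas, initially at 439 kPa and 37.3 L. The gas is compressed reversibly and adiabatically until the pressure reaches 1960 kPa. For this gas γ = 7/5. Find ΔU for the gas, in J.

21800 J

T₁ = P₁V₁/(nR) = 439×37.3/(2.96×8.314) = 665 K.
Adiabatic: T₂/T₁ = (P₂/P₁)^((γ−1)/γ) ⇒ T₂ = 665×(4.46)^0.286 = 1020 K; V₂ = 12.8 L.
For an ideal gas ΔU = nCvΔT with Cv = (5/2)R = 20.8 J/(mol·K).
ΔU = 2.96×20.8×(1020−665) = 21800 J.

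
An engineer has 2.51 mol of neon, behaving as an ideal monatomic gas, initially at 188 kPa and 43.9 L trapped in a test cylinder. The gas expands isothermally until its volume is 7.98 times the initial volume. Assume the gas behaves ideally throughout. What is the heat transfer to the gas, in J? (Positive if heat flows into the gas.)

T₁ = P₁V₁/(nR) = 188×43.9/(2.51×8.314) = 395 K.
Isothermal: T stays 395 K; PV = const ⇒ V₂ = 350 L, P₂ = 23.6 kPa.
ΔU = 0 (ideal gas, T constant).
W = nRT ln(V₂/V₁) = 2.51×8.314×395×ln(7.98) = 17100 J.
Q = ΔU + W = 17100 J.

17100 J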